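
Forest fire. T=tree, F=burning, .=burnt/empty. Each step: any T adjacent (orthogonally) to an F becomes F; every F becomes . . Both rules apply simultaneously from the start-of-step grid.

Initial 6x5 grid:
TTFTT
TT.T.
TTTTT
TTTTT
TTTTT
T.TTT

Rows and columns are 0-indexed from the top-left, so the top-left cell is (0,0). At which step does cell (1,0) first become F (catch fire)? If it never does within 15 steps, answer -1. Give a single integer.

Step 1: cell (1,0)='T' (+2 fires, +1 burnt)
Step 2: cell (1,0)='T' (+4 fires, +2 burnt)
Step 3: cell (1,0)='F' (+3 fires, +4 burnt)
  -> target ignites at step 3
Step 4: cell (1,0)='.' (+5 fires, +3 burnt)
Step 5: cell (1,0)='.' (+5 fires, +5 burnt)
Step 6: cell (1,0)='.' (+4 fires, +5 burnt)
Step 7: cell (1,0)='.' (+3 fires, +4 burnt)
Step 8: cell (1,0)='.' (+0 fires, +3 burnt)
  fire out at step 8

3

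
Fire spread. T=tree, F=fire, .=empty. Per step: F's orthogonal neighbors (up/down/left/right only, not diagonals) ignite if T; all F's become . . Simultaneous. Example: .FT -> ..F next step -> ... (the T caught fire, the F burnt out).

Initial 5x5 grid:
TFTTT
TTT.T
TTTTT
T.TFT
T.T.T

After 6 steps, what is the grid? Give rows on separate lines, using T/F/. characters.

Step 1: 6 trees catch fire, 2 burn out
  F.FTT
  TFT.T
  TTTFT
  T.F.F
  T.T.T
Step 2: 8 trees catch fire, 6 burn out
  ...FT
  F.F.T
  TFF.F
  T....
  T.F.F
Step 3: 3 trees catch fire, 8 burn out
  ....F
  ....F
  F....
  T....
  T....
Step 4: 1 trees catch fire, 3 burn out
  .....
  .....
  .....
  F....
  T....
Step 5: 1 trees catch fire, 1 burn out
  .....
  .....
  .....
  .....
  F....
Step 6: 0 trees catch fire, 1 burn out
  .....
  .....
  .....
  .....
  .....

.....
.....
.....
.....
.....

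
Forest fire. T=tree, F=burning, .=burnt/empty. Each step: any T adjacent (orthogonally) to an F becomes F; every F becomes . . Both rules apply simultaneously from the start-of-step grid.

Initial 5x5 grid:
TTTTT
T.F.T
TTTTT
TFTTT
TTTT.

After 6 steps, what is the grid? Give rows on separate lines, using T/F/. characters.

Step 1: 6 trees catch fire, 2 burn out
  TTFTT
  T...T
  TFFTT
  F.FTT
  TFTT.
Step 2: 7 trees catch fire, 6 burn out
  TF.FT
  T...T
  F..FT
  ...FT
  F.FT.
Step 3: 6 trees catch fire, 7 burn out
  F...F
  F...T
  ....F
  ....F
  ...F.
Step 4: 1 trees catch fire, 6 burn out
  .....
  ....F
  .....
  .....
  .....
Step 5: 0 trees catch fire, 1 burn out
  .....
  .....
  .....
  .....
  .....
Step 6: 0 trees catch fire, 0 burn out
  .....
  .....
  .....
  .....
  .....

.....
.....
.....
.....
.....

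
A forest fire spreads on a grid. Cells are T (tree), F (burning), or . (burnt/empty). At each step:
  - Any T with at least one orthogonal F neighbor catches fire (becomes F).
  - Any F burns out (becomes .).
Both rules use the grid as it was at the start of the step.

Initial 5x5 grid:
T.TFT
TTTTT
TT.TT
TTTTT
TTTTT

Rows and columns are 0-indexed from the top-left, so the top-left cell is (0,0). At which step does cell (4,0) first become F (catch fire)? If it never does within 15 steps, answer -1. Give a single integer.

Step 1: cell (4,0)='T' (+3 fires, +1 burnt)
Step 2: cell (4,0)='T' (+3 fires, +3 burnt)
Step 3: cell (4,0)='T' (+3 fires, +3 burnt)
Step 4: cell (4,0)='T' (+5 fires, +3 burnt)
Step 5: cell (4,0)='T' (+5 fires, +5 burnt)
Step 6: cell (4,0)='T' (+2 fires, +5 burnt)
Step 7: cell (4,0)='F' (+1 fires, +2 burnt)
  -> target ignites at step 7
Step 8: cell (4,0)='.' (+0 fires, +1 burnt)
  fire out at step 8

7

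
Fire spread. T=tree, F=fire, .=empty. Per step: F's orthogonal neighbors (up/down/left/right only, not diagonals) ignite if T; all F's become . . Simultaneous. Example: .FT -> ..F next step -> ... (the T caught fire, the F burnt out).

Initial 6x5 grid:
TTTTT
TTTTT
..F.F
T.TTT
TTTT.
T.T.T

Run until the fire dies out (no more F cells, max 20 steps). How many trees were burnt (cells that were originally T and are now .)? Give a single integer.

Step 1: +4 fires, +2 burnt (F count now 4)
Step 2: +6 fires, +4 burnt (F count now 6)
Step 3: +6 fires, +6 burnt (F count now 6)
Step 4: +2 fires, +6 burnt (F count now 2)
Step 5: +2 fires, +2 burnt (F count now 2)
Step 6: +0 fires, +2 burnt (F count now 0)
Fire out after step 6
Initially T: 21, now '.': 29
Total burnt (originally-T cells now '.'): 20

Answer: 20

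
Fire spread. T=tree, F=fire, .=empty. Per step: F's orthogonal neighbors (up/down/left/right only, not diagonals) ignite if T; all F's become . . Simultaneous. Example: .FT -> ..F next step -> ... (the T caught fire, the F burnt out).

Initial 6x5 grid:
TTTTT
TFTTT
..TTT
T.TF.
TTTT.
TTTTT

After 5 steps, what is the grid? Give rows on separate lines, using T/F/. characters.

Step 1: 6 trees catch fire, 2 burn out
  TFTTT
  F.FTT
  ..TFT
  T.F..
  TTTF.
  TTTTT
Step 2: 7 trees catch fire, 6 burn out
  F.FTT
  ...FT
  ..F.F
  T....
  TTF..
  TTTFT
Step 3: 5 trees catch fire, 7 burn out
  ...FT
  ....F
  .....
  T....
  TF...
  TTF.F
Step 4: 3 trees catch fire, 5 burn out
  ....F
  .....
  .....
  T....
  F....
  TF...
Step 5: 2 trees catch fire, 3 burn out
  .....
  .....
  .....
  F....
  .....
  F....

.....
.....
.....
F....
.....
F....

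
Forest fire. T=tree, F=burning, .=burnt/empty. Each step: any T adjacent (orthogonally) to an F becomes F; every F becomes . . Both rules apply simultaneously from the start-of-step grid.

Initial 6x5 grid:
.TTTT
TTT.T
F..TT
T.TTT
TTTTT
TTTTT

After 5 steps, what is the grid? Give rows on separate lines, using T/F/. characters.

Step 1: 2 trees catch fire, 1 burn out
  .TTTT
  FTT.T
  ...TT
  F.TTT
  TTTTT
  TTTTT
Step 2: 2 trees catch fire, 2 burn out
  .TTTT
  .FT.T
  ...TT
  ..TTT
  FTTTT
  TTTTT
Step 3: 4 trees catch fire, 2 burn out
  .FTTT
  ..F.T
  ...TT
  ..TTT
  .FTTT
  FTTTT
Step 4: 3 trees catch fire, 4 burn out
  ..FTT
  ....T
  ...TT
  ..TTT
  ..FTT
  .FTTT
Step 5: 4 trees catch fire, 3 burn out
  ...FT
  ....T
  ...TT
  ..FTT
  ...FT
  ..FTT

...FT
....T
...TT
..FTT
...FT
..FTT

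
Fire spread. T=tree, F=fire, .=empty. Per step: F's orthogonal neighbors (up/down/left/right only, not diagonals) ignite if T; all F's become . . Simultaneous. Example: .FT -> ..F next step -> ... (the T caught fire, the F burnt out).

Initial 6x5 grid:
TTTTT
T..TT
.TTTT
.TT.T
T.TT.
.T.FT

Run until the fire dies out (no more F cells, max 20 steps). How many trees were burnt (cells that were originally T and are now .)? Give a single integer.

Answer: 18

Derivation:
Step 1: +2 fires, +1 burnt (F count now 2)
Step 2: +1 fires, +2 burnt (F count now 1)
Step 3: +1 fires, +1 burnt (F count now 1)
Step 4: +2 fires, +1 burnt (F count now 2)
Step 5: +2 fires, +2 burnt (F count now 2)
Step 6: +2 fires, +2 burnt (F count now 2)
Step 7: +3 fires, +2 burnt (F count now 3)
Step 8: +2 fires, +3 burnt (F count now 2)
Step 9: +1 fires, +2 burnt (F count now 1)
Step 10: +1 fires, +1 burnt (F count now 1)
Step 11: +1 fires, +1 burnt (F count now 1)
Step 12: +0 fires, +1 burnt (F count now 0)
Fire out after step 12
Initially T: 20, now '.': 28
Total burnt (originally-T cells now '.'): 18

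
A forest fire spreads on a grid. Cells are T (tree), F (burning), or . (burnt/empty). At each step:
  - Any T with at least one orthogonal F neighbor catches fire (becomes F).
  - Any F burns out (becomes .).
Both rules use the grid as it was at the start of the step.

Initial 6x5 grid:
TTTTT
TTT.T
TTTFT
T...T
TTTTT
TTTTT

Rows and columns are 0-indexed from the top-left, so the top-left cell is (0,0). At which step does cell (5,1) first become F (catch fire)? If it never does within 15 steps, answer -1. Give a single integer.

Step 1: cell (5,1)='T' (+2 fires, +1 burnt)
Step 2: cell (5,1)='T' (+4 fires, +2 burnt)
Step 3: cell (5,1)='T' (+5 fires, +4 burnt)
Step 4: cell (5,1)='T' (+6 fires, +5 burnt)
Step 5: cell (5,1)='T' (+4 fires, +6 burnt)
Step 6: cell (5,1)='T' (+3 fires, +4 burnt)
Step 7: cell (5,1)='F' (+1 fires, +3 burnt)
  -> target ignites at step 7
Step 8: cell (5,1)='.' (+0 fires, +1 burnt)
  fire out at step 8

7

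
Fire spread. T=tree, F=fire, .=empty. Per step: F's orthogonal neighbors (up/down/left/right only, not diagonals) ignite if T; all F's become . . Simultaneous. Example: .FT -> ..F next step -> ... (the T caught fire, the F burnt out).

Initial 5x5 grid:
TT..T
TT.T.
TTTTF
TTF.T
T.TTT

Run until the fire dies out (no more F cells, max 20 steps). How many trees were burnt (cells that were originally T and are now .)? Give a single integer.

Step 1: +5 fires, +2 burnt (F count now 5)
Step 2: +5 fires, +5 burnt (F count now 5)
Step 3: +3 fires, +5 burnt (F count now 3)
Step 4: +2 fires, +3 burnt (F count now 2)
Step 5: +1 fires, +2 burnt (F count now 1)
Step 6: +0 fires, +1 burnt (F count now 0)
Fire out after step 6
Initially T: 17, now '.': 24
Total burnt (originally-T cells now '.'): 16

Answer: 16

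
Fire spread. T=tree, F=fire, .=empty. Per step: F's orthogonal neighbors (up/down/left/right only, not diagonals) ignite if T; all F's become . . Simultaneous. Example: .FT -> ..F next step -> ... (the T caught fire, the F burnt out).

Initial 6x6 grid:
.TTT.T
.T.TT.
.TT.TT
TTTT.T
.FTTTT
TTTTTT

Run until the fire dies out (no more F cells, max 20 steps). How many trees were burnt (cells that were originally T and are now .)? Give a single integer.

Step 1: +3 fires, +1 burnt (F count now 3)
Step 2: +6 fires, +3 burnt (F count now 6)
Step 3: +5 fires, +6 burnt (F count now 5)
Step 4: +3 fires, +5 burnt (F count now 3)
Step 5: +3 fires, +3 burnt (F count now 3)
Step 6: +2 fires, +3 burnt (F count now 2)
Step 7: +2 fires, +2 burnt (F count now 2)
Step 8: +1 fires, +2 burnt (F count now 1)
Step 9: +0 fires, +1 burnt (F count now 0)
Fire out after step 9
Initially T: 26, now '.': 35
Total burnt (originally-T cells now '.'): 25

Answer: 25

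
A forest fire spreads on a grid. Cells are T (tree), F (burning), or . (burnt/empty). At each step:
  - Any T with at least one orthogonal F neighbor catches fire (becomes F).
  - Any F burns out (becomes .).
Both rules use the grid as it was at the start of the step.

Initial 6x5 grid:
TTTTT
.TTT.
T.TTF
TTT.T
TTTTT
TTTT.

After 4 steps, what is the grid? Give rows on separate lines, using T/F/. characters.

Step 1: 2 trees catch fire, 1 burn out
  TTTTT
  .TTT.
  T.TF.
  TTT.F
  TTTTT
  TTTT.
Step 2: 3 trees catch fire, 2 burn out
  TTTTT
  .TTF.
  T.F..
  TTT..
  TTTTF
  TTTT.
Step 3: 4 trees catch fire, 3 burn out
  TTTFT
  .TF..
  T....
  TTF..
  TTTF.
  TTTT.
Step 4: 6 trees catch fire, 4 burn out
  TTF.F
  .F...
  T....
  TF...
  TTF..
  TTTF.

TTF.F
.F...
T....
TF...
TTF..
TTTF.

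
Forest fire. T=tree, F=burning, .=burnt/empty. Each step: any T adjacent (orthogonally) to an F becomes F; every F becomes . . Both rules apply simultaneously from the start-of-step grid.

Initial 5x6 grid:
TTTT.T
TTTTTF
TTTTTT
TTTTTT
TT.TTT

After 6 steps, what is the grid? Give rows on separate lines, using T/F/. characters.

Step 1: 3 trees catch fire, 1 burn out
  TTTT.F
  TTTTF.
  TTTTTF
  TTTTTT
  TT.TTT
Step 2: 3 trees catch fire, 3 burn out
  TTTT..
  TTTF..
  TTTTF.
  TTTTTF
  TT.TTT
Step 3: 5 trees catch fire, 3 burn out
  TTTF..
  TTF...
  TTTF..
  TTTTF.
  TT.TTF
Step 4: 5 trees catch fire, 5 burn out
  TTF...
  TF....
  TTF...
  TTTF..
  TT.TF.
Step 5: 5 trees catch fire, 5 burn out
  TF....
  F.....
  TF....
  TTF...
  TT.F..
Step 6: 3 trees catch fire, 5 burn out
  F.....
  ......
  F.....
  TF....
  TT....

F.....
......
F.....
TF....
TT....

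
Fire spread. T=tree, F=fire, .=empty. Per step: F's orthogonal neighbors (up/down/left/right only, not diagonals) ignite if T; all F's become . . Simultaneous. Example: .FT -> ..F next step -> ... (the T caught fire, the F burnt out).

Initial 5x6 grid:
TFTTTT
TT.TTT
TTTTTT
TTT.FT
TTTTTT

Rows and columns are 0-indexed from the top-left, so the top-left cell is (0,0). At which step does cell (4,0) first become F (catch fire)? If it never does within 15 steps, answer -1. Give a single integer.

Step 1: cell (4,0)='T' (+6 fires, +2 burnt)
Step 2: cell (4,0)='T' (+8 fires, +6 burnt)
Step 3: cell (4,0)='T' (+7 fires, +8 burnt)
Step 4: cell (4,0)='T' (+4 fires, +7 burnt)
Step 5: cell (4,0)='F' (+1 fires, +4 burnt)
  -> target ignites at step 5
Step 6: cell (4,0)='.' (+0 fires, +1 burnt)
  fire out at step 6

5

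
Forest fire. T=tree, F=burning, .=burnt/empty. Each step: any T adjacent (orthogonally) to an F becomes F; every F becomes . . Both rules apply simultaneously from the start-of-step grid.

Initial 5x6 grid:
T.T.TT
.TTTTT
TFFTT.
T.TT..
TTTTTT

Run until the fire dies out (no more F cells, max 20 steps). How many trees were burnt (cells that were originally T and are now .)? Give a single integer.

Answer: 20

Derivation:
Step 1: +5 fires, +2 burnt (F count now 5)
Step 2: +6 fires, +5 burnt (F count now 6)
Step 3: +4 fires, +6 burnt (F count now 4)
Step 4: +3 fires, +4 burnt (F count now 3)
Step 5: +2 fires, +3 burnt (F count now 2)
Step 6: +0 fires, +2 burnt (F count now 0)
Fire out after step 6
Initially T: 21, now '.': 29
Total burnt (originally-T cells now '.'): 20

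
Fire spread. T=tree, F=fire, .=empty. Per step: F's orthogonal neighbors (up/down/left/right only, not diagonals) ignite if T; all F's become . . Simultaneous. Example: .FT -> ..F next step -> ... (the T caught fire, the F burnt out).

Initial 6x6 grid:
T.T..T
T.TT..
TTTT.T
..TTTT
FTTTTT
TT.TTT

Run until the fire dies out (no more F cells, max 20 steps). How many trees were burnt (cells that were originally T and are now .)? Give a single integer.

Step 1: +2 fires, +1 burnt (F count now 2)
Step 2: +2 fires, +2 burnt (F count now 2)
Step 3: +2 fires, +2 burnt (F count now 2)
Step 4: +4 fires, +2 burnt (F count now 4)
Step 5: +6 fires, +4 burnt (F count now 6)
Step 6: +5 fires, +6 burnt (F count now 5)
Step 7: +2 fires, +5 burnt (F count now 2)
Step 8: +1 fires, +2 burnt (F count now 1)
Step 9: +0 fires, +1 burnt (F count now 0)
Fire out after step 9
Initially T: 25, now '.': 35
Total burnt (originally-T cells now '.'): 24

Answer: 24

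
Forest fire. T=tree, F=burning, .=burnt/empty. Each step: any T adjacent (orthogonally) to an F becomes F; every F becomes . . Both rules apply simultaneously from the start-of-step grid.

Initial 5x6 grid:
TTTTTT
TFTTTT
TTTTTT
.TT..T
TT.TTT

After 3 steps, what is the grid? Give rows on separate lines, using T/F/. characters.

Step 1: 4 trees catch fire, 1 burn out
  TFTTTT
  F.FTTT
  TFTTTT
  .TT..T
  TT.TTT
Step 2: 6 trees catch fire, 4 burn out
  F.FTTT
  ...FTT
  F.FTTT
  .FT..T
  TT.TTT
Step 3: 5 trees catch fire, 6 burn out
  ...FTT
  ....FT
  ...FTT
  ..F..T
  TF.TTT

...FTT
....FT
...FTT
..F..T
TF.TTT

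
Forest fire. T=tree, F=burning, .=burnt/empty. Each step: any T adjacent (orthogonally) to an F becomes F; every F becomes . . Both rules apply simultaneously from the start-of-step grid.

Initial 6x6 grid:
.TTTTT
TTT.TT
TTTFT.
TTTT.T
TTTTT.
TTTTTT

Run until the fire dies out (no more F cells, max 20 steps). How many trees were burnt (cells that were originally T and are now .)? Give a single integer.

Step 1: +3 fires, +1 burnt (F count now 3)
Step 2: +5 fires, +3 burnt (F count now 5)
Step 3: +9 fires, +5 burnt (F count now 9)
Step 4: +8 fires, +9 burnt (F count now 8)
Step 5: +3 fires, +8 burnt (F count now 3)
Step 6: +1 fires, +3 burnt (F count now 1)
Step 7: +0 fires, +1 burnt (F count now 0)
Fire out after step 7
Initially T: 30, now '.': 35
Total burnt (originally-T cells now '.'): 29

Answer: 29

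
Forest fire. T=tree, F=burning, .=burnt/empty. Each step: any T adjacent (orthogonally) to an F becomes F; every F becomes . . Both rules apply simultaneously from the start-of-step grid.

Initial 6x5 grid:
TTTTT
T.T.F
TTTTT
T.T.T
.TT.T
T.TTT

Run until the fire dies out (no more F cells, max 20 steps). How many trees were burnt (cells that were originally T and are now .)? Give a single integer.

Answer: 21

Derivation:
Step 1: +2 fires, +1 burnt (F count now 2)
Step 2: +3 fires, +2 burnt (F count now 3)
Step 3: +3 fires, +3 burnt (F count now 3)
Step 4: +5 fires, +3 burnt (F count now 5)
Step 5: +4 fires, +5 burnt (F count now 4)
Step 6: +4 fires, +4 burnt (F count now 4)
Step 7: +0 fires, +4 burnt (F count now 0)
Fire out after step 7
Initially T: 22, now '.': 29
Total burnt (originally-T cells now '.'): 21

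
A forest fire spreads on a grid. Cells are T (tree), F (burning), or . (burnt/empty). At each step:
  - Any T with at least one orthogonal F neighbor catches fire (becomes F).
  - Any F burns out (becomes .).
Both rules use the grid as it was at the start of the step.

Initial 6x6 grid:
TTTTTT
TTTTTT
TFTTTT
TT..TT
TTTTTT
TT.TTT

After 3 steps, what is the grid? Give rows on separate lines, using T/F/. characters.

Step 1: 4 trees catch fire, 1 burn out
  TTTTTT
  TFTTTT
  F.FTTT
  TF..TT
  TTTTTT
  TT.TTT
Step 2: 6 trees catch fire, 4 burn out
  TFTTTT
  F.FTTT
  ...FTT
  F...TT
  TFTTTT
  TT.TTT
Step 3: 7 trees catch fire, 6 burn out
  F.FTTT
  ...FTT
  ....FT
  ....TT
  F.FTTT
  TF.TTT

F.FTTT
...FTT
....FT
....TT
F.FTTT
TF.TTT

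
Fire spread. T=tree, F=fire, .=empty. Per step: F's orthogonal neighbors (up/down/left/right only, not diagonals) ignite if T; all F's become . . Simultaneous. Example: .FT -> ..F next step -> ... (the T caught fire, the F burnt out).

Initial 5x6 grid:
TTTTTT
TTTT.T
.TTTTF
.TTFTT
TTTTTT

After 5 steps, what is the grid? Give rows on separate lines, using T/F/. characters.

Step 1: 7 trees catch fire, 2 burn out
  TTTTTT
  TTTT.F
  .TTFF.
  .TF.FF
  TTTFTT
Step 2: 7 trees catch fire, 7 burn out
  TTTTTF
  TTTF..
  .TF...
  .F....
  TTF.FF
Step 3: 5 trees catch fire, 7 burn out
  TTTFF.
  TTF...
  .F....
  ......
  TF....
Step 4: 3 trees catch fire, 5 burn out
  TTF...
  TF....
  ......
  ......
  F.....
Step 5: 2 trees catch fire, 3 burn out
  TF....
  F.....
  ......
  ......
  ......

TF....
F.....
......
......
......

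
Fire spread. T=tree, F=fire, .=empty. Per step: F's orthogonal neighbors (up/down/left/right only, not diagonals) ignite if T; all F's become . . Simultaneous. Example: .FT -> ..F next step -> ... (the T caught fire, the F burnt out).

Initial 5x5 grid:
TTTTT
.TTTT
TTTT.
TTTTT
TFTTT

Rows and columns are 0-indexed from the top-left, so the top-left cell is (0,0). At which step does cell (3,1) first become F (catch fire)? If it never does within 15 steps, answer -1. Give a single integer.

Step 1: cell (3,1)='F' (+3 fires, +1 burnt)
  -> target ignites at step 1
Step 2: cell (3,1)='.' (+4 fires, +3 burnt)
Step 3: cell (3,1)='.' (+5 fires, +4 burnt)
Step 4: cell (3,1)='.' (+4 fires, +5 burnt)
Step 5: cell (3,1)='.' (+3 fires, +4 burnt)
Step 6: cell (3,1)='.' (+2 fires, +3 burnt)
Step 7: cell (3,1)='.' (+1 fires, +2 burnt)
Step 8: cell (3,1)='.' (+0 fires, +1 burnt)
  fire out at step 8

1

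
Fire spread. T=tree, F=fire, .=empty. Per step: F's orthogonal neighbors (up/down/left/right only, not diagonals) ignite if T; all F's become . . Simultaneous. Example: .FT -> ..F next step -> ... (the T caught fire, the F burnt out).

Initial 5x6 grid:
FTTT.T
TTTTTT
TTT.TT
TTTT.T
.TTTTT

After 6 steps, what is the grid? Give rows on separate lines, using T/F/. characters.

Step 1: 2 trees catch fire, 1 burn out
  .FTT.T
  FTTTTT
  TTT.TT
  TTTT.T
  .TTTTT
Step 2: 3 trees catch fire, 2 burn out
  ..FT.T
  .FTTTT
  FTT.TT
  TTTT.T
  .TTTTT
Step 3: 4 trees catch fire, 3 burn out
  ...F.T
  ..FTTT
  .FT.TT
  FTTT.T
  .TTTTT
Step 4: 3 trees catch fire, 4 burn out
  .....T
  ...FTT
  ..F.TT
  .FTT.T
  .TTTTT
Step 5: 3 trees catch fire, 3 burn out
  .....T
  ....FT
  ....TT
  ..FT.T
  .FTTTT
Step 6: 4 trees catch fire, 3 burn out
  .....T
  .....F
  ....FT
  ...F.T
  ..FTTT

.....T
.....F
....FT
...F.T
..FTTT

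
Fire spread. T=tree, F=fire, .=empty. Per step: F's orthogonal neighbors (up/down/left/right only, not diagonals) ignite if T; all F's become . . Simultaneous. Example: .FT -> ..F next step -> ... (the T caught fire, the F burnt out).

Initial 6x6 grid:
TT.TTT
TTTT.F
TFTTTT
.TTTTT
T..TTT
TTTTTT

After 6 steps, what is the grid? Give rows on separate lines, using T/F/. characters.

Step 1: 6 trees catch fire, 2 burn out
  TT.TTF
  TFTT..
  F.FTTF
  .FTTTT
  T..TTT
  TTTTTT
Step 2: 8 trees catch fire, 6 burn out
  TF.TF.
  F.FT..
  ...FF.
  ..FTTF
  T..TTT
  TTTTTT
Step 3: 6 trees catch fire, 8 burn out
  F..F..
  ...F..
  ......
  ...FF.
  T..TTF
  TTTTTT
Step 4: 3 trees catch fire, 6 burn out
  ......
  ......
  ......
  ......
  T..FF.
  TTTTTF
Step 5: 2 trees catch fire, 3 burn out
  ......
  ......
  ......
  ......
  T.....
  TTTFF.
Step 6: 1 trees catch fire, 2 burn out
  ......
  ......
  ......
  ......
  T.....
  TTF...

......
......
......
......
T.....
TTF...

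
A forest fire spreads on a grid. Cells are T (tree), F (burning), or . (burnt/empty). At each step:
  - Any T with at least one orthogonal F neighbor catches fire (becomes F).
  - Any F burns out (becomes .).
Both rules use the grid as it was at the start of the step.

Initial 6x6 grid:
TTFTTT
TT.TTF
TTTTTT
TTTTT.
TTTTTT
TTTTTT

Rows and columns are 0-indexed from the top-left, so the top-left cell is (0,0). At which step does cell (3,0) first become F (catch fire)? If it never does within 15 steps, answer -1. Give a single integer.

Step 1: cell (3,0)='T' (+5 fires, +2 burnt)
Step 2: cell (3,0)='T' (+5 fires, +5 burnt)
Step 3: cell (3,0)='T' (+4 fires, +5 burnt)
Step 4: cell (3,0)='T' (+5 fires, +4 burnt)
Step 5: cell (3,0)='F' (+6 fires, +5 burnt)
  -> target ignites at step 5
Step 6: cell (3,0)='.' (+5 fires, +6 burnt)
Step 7: cell (3,0)='.' (+2 fires, +5 burnt)
Step 8: cell (3,0)='.' (+0 fires, +2 burnt)
  fire out at step 8

5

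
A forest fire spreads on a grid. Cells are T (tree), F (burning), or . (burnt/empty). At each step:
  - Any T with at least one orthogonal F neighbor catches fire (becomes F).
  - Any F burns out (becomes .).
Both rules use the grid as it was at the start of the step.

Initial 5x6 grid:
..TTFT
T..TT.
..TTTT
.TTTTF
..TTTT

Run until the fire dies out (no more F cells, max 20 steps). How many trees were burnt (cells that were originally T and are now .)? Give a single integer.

Answer: 17

Derivation:
Step 1: +6 fires, +2 burnt (F count now 6)
Step 2: +5 fires, +6 burnt (F count now 5)
Step 3: +3 fires, +5 burnt (F count now 3)
Step 4: +3 fires, +3 burnt (F count now 3)
Step 5: +0 fires, +3 burnt (F count now 0)
Fire out after step 5
Initially T: 18, now '.': 29
Total burnt (originally-T cells now '.'): 17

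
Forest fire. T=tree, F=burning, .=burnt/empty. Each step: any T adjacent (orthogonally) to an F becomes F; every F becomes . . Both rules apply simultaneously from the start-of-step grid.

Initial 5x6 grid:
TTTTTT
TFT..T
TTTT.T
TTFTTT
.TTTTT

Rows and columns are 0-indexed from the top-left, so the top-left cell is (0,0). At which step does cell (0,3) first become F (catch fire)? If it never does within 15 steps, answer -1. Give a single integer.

Step 1: cell (0,3)='T' (+8 fires, +2 burnt)
Step 2: cell (0,3)='T' (+8 fires, +8 burnt)
Step 3: cell (0,3)='F' (+3 fires, +8 burnt)
  -> target ignites at step 3
Step 4: cell (0,3)='.' (+3 fires, +3 burnt)
Step 5: cell (0,3)='.' (+2 fires, +3 burnt)
Step 6: cell (0,3)='.' (+0 fires, +2 burnt)
  fire out at step 6

3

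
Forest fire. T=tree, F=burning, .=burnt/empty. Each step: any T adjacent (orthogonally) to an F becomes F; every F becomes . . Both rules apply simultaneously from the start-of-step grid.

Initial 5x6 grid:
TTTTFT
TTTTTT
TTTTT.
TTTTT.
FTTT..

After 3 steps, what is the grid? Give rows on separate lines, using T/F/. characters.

Step 1: 5 trees catch fire, 2 burn out
  TTTF.F
  TTTTFT
  TTTTT.
  FTTTT.
  .FTT..
Step 2: 7 trees catch fire, 5 burn out
  TTF...
  TTTF.F
  FTTTF.
  .FTTT.
  ..FT..
Step 3: 8 trees catch fire, 7 burn out
  TF....
  FTF...
  .FTF..
  ..FTF.
  ...F..

TF....
FTF...
.FTF..
..FTF.
...F..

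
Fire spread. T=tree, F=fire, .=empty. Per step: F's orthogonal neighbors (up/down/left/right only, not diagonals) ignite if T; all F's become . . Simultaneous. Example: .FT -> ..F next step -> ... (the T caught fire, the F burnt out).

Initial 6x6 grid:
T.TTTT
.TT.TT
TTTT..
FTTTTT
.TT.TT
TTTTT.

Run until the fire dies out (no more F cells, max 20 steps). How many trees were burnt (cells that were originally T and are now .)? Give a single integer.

Answer: 26

Derivation:
Step 1: +2 fires, +1 burnt (F count now 2)
Step 2: +3 fires, +2 burnt (F count now 3)
Step 3: +5 fires, +3 burnt (F count now 5)
Step 4: +5 fires, +5 burnt (F count now 5)
Step 5: +4 fires, +5 burnt (F count now 4)
Step 6: +3 fires, +4 burnt (F count now 3)
Step 7: +1 fires, +3 burnt (F count now 1)
Step 8: +2 fires, +1 burnt (F count now 2)
Step 9: +1 fires, +2 burnt (F count now 1)
Step 10: +0 fires, +1 burnt (F count now 0)
Fire out after step 10
Initially T: 27, now '.': 35
Total burnt (originally-T cells now '.'): 26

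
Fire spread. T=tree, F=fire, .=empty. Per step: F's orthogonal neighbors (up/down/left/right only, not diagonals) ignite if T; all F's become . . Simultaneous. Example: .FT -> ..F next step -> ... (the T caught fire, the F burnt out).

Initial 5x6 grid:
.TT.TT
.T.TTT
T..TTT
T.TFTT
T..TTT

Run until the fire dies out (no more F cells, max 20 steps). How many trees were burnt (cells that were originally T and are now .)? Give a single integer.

Step 1: +4 fires, +1 burnt (F count now 4)
Step 2: +4 fires, +4 burnt (F count now 4)
Step 3: +3 fires, +4 burnt (F count now 3)
Step 4: +2 fires, +3 burnt (F count now 2)
Step 5: +1 fires, +2 burnt (F count now 1)
Step 6: +0 fires, +1 burnt (F count now 0)
Fire out after step 6
Initially T: 20, now '.': 24
Total burnt (originally-T cells now '.'): 14

Answer: 14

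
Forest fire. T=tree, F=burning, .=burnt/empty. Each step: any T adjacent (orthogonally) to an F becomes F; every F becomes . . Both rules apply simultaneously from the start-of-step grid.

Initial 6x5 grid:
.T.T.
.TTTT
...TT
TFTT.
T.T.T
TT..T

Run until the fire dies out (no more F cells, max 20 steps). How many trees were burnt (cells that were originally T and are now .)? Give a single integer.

Step 1: +2 fires, +1 burnt (F count now 2)
Step 2: +3 fires, +2 burnt (F count now 3)
Step 3: +2 fires, +3 burnt (F count now 2)
Step 4: +3 fires, +2 burnt (F count now 3)
Step 5: +3 fires, +3 burnt (F count now 3)
Step 6: +1 fires, +3 burnt (F count now 1)
Step 7: +1 fires, +1 burnt (F count now 1)
Step 8: +0 fires, +1 burnt (F count now 0)
Fire out after step 8
Initially T: 17, now '.': 28
Total burnt (originally-T cells now '.'): 15

Answer: 15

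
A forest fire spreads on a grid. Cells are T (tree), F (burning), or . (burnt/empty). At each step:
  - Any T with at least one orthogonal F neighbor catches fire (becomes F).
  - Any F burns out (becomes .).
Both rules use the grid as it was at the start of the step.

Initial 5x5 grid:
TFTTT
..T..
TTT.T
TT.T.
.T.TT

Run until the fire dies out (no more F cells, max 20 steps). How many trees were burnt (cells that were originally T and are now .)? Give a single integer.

Step 1: +2 fires, +1 burnt (F count now 2)
Step 2: +2 fires, +2 burnt (F count now 2)
Step 3: +2 fires, +2 burnt (F count now 2)
Step 4: +1 fires, +2 burnt (F count now 1)
Step 5: +2 fires, +1 burnt (F count now 2)
Step 6: +2 fires, +2 burnt (F count now 2)
Step 7: +0 fires, +2 burnt (F count now 0)
Fire out after step 7
Initially T: 15, now '.': 21
Total burnt (originally-T cells now '.'): 11

Answer: 11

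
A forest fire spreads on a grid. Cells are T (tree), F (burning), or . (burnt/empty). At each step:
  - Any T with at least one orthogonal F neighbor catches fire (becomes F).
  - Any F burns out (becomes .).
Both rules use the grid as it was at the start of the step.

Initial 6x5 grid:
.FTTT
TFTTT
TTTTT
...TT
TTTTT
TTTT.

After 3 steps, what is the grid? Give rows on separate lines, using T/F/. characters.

Step 1: 4 trees catch fire, 2 burn out
  ..FTT
  F.FTT
  TFTTT
  ...TT
  TTTTT
  TTTT.
Step 2: 4 trees catch fire, 4 burn out
  ...FT
  ...FT
  F.FTT
  ...TT
  TTTTT
  TTTT.
Step 3: 3 trees catch fire, 4 burn out
  ....F
  ....F
  ...FT
  ...TT
  TTTTT
  TTTT.

....F
....F
...FT
...TT
TTTTT
TTTT.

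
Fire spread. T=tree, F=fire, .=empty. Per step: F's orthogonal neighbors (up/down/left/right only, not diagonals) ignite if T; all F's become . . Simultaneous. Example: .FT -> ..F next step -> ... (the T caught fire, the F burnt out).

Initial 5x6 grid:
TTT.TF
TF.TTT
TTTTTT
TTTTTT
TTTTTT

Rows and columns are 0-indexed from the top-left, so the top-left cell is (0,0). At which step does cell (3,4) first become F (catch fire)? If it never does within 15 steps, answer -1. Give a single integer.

Step 1: cell (3,4)='T' (+5 fires, +2 burnt)
Step 2: cell (3,4)='T' (+7 fires, +5 burnt)
Step 3: cell (3,4)='T' (+7 fires, +7 burnt)
Step 4: cell (3,4)='F' (+5 fires, +7 burnt)
  -> target ignites at step 4
Step 5: cell (3,4)='.' (+2 fires, +5 burnt)
Step 6: cell (3,4)='.' (+0 fires, +2 burnt)
  fire out at step 6

4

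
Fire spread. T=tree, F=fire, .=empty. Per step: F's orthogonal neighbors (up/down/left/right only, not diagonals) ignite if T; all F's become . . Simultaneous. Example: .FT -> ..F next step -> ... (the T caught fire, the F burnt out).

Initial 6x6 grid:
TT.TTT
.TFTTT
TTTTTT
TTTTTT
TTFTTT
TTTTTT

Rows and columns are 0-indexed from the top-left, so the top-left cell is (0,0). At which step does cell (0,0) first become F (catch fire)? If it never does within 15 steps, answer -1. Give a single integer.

Step 1: cell (0,0)='T' (+7 fires, +2 burnt)
Step 2: cell (0,0)='T' (+11 fires, +7 burnt)
Step 3: cell (0,0)='F' (+10 fires, +11 burnt)
  -> target ignites at step 3
Step 4: cell (0,0)='.' (+4 fires, +10 burnt)
Step 5: cell (0,0)='.' (+0 fires, +4 burnt)
  fire out at step 5

3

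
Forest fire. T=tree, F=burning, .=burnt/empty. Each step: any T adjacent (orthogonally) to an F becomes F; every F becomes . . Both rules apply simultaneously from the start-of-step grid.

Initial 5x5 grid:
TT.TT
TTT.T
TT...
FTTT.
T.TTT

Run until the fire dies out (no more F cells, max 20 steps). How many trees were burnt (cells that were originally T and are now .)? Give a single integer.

Answer: 14

Derivation:
Step 1: +3 fires, +1 burnt (F count now 3)
Step 2: +3 fires, +3 burnt (F count now 3)
Step 3: +4 fires, +3 burnt (F count now 4)
Step 4: +3 fires, +4 burnt (F count now 3)
Step 5: +1 fires, +3 burnt (F count now 1)
Step 6: +0 fires, +1 burnt (F count now 0)
Fire out after step 6
Initially T: 17, now '.': 22
Total burnt (originally-T cells now '.'): 14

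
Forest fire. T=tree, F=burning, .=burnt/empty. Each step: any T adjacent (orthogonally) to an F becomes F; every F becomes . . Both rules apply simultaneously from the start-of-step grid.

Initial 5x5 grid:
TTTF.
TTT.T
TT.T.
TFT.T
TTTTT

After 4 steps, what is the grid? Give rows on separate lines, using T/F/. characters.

Step 1: 5 trees catch fire, 2 burn out
  TTF..
  TTT.T
  TF.T.
  F.F.T
  TFTTT
Step 2: 6 trees catch fire, 5 burn out
  TF...
  TFF.T
  F..T.
  ....T
  F.FTT
Step 3: 3 trees catch fire, 6 burn out
  F....
  F...T
  ...T.
  ....T
  ...FT
Step 4: 1 trees catch fire, 3 burn out
  .....
  ....T
  ...T.
  ....T
  ....F

.....
....T
...T.
....T
....F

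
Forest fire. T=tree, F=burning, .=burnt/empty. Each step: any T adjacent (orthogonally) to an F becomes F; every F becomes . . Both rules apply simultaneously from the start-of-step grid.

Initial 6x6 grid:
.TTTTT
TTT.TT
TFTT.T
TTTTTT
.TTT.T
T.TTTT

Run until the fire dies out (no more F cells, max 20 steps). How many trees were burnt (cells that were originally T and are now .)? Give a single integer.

Answer: 28

Derivation:
Step 1: +4 fires, +1 burnt (F count now 4)
Step 2: +7 fires, +4 burnt (F count now 7)
Step 3: +3 fires, +7 burnt (F count now 3)
Step 4: +4 fires, +3 burnt (F count now 4)
Step 5: +3 fires, +4 burnt (F count now 3)
Step 6: +5 fires, +3 burnt (F count now 5)
Step 7: +2 fires, +5 burnt (F count now 2)
Step 8: +0 fires, +2 burnt (F count now 0)
Fire out after step 8
Initially T: 29, now '.': 35
Total burnt (originally-T cells now '.'): 28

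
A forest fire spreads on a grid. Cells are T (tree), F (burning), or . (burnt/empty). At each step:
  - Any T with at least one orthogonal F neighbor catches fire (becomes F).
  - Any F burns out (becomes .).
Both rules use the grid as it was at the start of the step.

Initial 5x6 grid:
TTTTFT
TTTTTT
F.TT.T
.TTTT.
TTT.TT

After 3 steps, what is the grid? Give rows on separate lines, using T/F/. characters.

Step 1: 4 trees catch fire, 2 burn out
  TTTF.F
  FTTTFT
  ..TT.T
  .TTTT.
  TTT.TT
Step 2: 5 trees catch fire, 4 burn out
  FTF...
  .FTF.F
  ..TT.T
  .TTTT.
  TTT.TT
Step 3: 4 trees catch fire, 5 burn out
  .F....
  ..F...
  ..TF.F
  .TTTT.
  TTT.TT

.F....
..F...
..TF.F
.TTTT.
TTT.TT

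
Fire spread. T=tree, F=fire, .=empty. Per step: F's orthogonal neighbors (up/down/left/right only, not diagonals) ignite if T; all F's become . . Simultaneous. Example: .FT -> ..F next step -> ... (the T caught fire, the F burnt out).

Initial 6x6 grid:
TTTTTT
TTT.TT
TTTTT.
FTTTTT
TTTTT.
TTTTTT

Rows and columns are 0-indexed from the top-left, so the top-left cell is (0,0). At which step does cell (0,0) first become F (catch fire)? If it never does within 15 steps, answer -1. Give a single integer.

Step 1: cell (0,0)='T' (+3 fires, +1 burnt)
Step 2: cell (0,0)='T' (+5 fires, +3 burnt)
Step 3: cell (0,0)='F' (+6 fires, +5 burnt)
  -> target ignites at step 3
Step 4: cell (0,0)='.' (+6 fires, +6 burnt)
Step 5: cell (0,0)='.' (+5 fires, +6 burnt)
Step 6: cell (0,0)='.' (+3 fires, +5 burnt)
Step 7: cell (0,0)='.' (+3 fires, +3 burnt)
Step 8: cell (0,0)='.' (+1 fires, +3 burnt)
Step 9: cell (0,0)='.' (+0 fires, +1 burnt)
  fire out at step 9

3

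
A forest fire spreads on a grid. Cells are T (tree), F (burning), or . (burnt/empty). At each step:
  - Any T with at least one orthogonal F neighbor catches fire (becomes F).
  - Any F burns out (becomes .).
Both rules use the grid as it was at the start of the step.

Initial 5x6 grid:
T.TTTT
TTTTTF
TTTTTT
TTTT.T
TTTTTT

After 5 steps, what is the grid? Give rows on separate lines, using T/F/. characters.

Step 1: 3 trees catch fire, 1 burn out
  T.TTTF
  TTTTF.
  TTTTTF
  TTTT.T
  TTTTTT
Step 2: 4 trees catch fire, 3 burn out
  T.TTF.
  TTTF..
  TTTTF.
  TTTT.F
  TTTTTT
Step 3: 4 trees catch fire, 4 burn out
  T.TF..
  TTF...
  TTTF..
  TTTT..
  TTTTTF
Step 4: 5 trees catch fire, 4 burn out
  T.F...
  TF....
  TTF...
  TTTF..
  TTTTF.
Step 5: 4 trees catch fire, 5 burn out
  T.....
  F.....
  TF....
  TTF...
  TTTF..

T.....
F.....
TF....
TTF...
TTTF..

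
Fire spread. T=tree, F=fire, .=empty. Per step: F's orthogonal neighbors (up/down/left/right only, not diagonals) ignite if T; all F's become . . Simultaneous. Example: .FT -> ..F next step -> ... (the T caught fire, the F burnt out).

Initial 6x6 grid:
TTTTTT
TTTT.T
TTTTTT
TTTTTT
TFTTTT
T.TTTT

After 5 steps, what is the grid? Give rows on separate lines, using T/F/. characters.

Step 1: 3 trees catch fire, 1 burn out
  TTTTTT
  TTTT.T
  TTTTTT
  TFTTTT
  F.FTTT
  T.TTTT
Step 2: 6 trees catch fire, 3 burn out
  TTTTTT
  TTTT.T
  TFTTTT
  F.FTTT
  ...FTT
  F.FTTT
Step 3: 6 trees catch fire, 6 burn out
  TTTTTT
  TFTT.T
  F.FTTT
  ...FTT
  ....FT
  ...FTT
Step 4: 7 trees catch fire, 6 burn out
  TFTTTT
  F.FT.T
  ...FTT
  ....FT
  .....F
  ....FT
Step 5: 6 trees catch fire, 7 burn out
  F.FTTT
  ...F.T
  ....FT
  .....F
  ......
  .....F

F.FTTT
...F.T
....FT
.....F
......
.....F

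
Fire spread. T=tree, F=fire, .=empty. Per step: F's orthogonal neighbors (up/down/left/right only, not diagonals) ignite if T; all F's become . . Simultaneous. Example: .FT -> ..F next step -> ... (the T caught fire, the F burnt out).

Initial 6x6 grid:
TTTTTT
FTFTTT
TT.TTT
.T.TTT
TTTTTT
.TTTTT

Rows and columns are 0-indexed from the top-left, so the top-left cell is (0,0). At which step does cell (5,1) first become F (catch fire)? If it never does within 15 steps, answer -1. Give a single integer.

Step 1: cell (5,1)='T' (+5 fires, +2 burnt)
Step 2: cell (5,1)='T' (+5 fires, +5 burnt)
Step 3: cell (5,1)='T' (+5 fires, +5 burnt)
Step 4: cell (5,1)='T' (+5 fires, +5 burnt)
Step 5: cell (5,1)='F' (+6 fires, +5 burnt)
  -> target ignites at step 5
Step 6: cell (5,1)='.' (+3 fires, +6 burnt)
Step 7: cell (5,1)='.' (+1 fires, +3 burnt)
Step 8: cell (5,1)='.' (+0 fires, +1 burnt)
  fire out at step 8

5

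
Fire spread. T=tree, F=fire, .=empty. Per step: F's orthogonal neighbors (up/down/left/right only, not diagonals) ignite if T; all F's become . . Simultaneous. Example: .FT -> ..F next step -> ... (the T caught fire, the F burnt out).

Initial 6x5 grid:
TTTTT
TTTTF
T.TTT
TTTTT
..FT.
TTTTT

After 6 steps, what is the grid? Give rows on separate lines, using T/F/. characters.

Step 1: 6 trees catch fire, 2 burn out
  TTTTF
  TTTF.
  T.TTF
  TTFTT
  ...F.
  TTFTT
Step 2: 9 trees catch fire, 6 burn out
  TTTF.
  TTF..
  T.FF.
  TF.FF
  .....
  TF.FT
Step 3: 5 trees catch fire, 9 burn out
  TTF..
  TF...
  T....
  F....
  .....
  F...F
Step 4: 3 trees catch fire, 5 burn out
  TF...
  F....
  F....
  .....
  .....
  .....
Step 5: 1 trees catch fire, 3 burn out
  F....
  .....
  .....
  .....
  .....
  .....
Step 6: 0 trees catch fire, 1 burn out
  .....
  .....
  .....
  .....
  .....
  .....

.....
.....
.....
.....
.....
.....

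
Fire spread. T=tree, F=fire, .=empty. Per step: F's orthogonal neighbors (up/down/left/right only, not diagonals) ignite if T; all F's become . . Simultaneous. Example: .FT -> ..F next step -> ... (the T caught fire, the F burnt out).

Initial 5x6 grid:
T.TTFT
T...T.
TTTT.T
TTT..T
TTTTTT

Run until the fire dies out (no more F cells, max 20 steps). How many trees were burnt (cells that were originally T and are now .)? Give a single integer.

Answer: 4

Derivation:
Step 1: +3 fires, +1 burnt (F count now 3)
Step 2: +1 fires, +3 burnt (F count now 1)
Step 3: +0 fires, +1 burnt (F count now 0)
Fire out after step 3
Initially T: 21, now '.': 13
Total burnt (originally-T cells now '.'): 4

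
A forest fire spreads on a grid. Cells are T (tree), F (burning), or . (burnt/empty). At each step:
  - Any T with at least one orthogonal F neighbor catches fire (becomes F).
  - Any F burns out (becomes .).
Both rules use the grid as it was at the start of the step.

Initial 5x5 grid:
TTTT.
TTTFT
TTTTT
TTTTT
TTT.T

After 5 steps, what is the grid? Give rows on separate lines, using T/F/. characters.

Step 1: 4 trees catch fire, 1 burn out
  TTTF.
  TTF.F
  TTTFT
  TTTTT
  TTT.T
Step 2: 5 trees catch fire, 4 burn out
  TTF..
  TF...
  TTF.F
  TTTFT
  TTT.T
Step 3: 5 trees catch fire, 5 burn out
  TF...
  F....
  TF...
  TTF.F
  TTT.T
Step 4: 5 trees catch fire, 5 burn out
  F....
  .....
  F....
  TF...
  TTF.F
Step 5: 2 trees catch fire, 5 burn out
  .....
  .....
  .....
  F....
  TF...

.....
.....
.....
F....
TF...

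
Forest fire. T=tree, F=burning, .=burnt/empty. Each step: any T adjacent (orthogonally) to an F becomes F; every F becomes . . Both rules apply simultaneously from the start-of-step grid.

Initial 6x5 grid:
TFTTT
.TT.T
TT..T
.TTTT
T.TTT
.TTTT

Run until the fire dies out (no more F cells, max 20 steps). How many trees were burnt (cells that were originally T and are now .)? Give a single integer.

Answer: 21

Derivation:
Step 1: +3 fires, +1 burnt (F count now 3)
Step 2: +3 fires, +3 burnt (F count now 3)
Step 3: +3 fires, +3 burnt (F count now 3)
Step 4: +2 fires, +3 burnt (F count now 2)
Step 5: +3 fires, +2 burnt (F count now 3)
Step 6: +3 fires, +3 burnt (F count now 3)
Step 7: +3 fires, +3 burnt (F count now 3)
Step 8: +1 fires, +3 burnt (F count now 1)
Step 9: +0 fires, +1 burnt (F count now 0)
Fire out after step 9
Initially T: 22, now '.': 29
Total burnt (originally-T cells now '.'): 21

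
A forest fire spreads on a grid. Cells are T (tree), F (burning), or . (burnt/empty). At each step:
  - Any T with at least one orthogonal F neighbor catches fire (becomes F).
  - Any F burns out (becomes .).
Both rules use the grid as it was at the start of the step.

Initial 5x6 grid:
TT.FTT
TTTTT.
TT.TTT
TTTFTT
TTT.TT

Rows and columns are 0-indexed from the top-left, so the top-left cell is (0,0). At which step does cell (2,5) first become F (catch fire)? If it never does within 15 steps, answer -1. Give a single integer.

Step 1: cell (2,5)='T' (+5 fires, +2 burnt)
Step 2: cell (2,5)='T' (+8 fires, +5 burnt)
Step 3: cell (2,5)='F' (+6 fires, +8 burnt)
  -> target ignites at step 3
Step 4: cell (2,5)='.' (+4 fires, +6 burnt)
Step 5: cell (2,5)='.' (+1 fires, +4 burnt)
Step 6: cell (2,5)='.' (+0 fires, +1 burnt)
  fire out at step 6

3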